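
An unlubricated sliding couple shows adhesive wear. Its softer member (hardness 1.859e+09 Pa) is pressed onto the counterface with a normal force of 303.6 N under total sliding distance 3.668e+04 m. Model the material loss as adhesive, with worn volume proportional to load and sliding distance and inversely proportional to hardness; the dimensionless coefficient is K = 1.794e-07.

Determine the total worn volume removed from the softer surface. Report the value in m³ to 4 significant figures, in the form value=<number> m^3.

Intermediate values are displayed rounded, and every step carries full float precision — one last rounding: 4 significant digits.
In SI base units, W = 303.6 N, H = 1.859e+09 Pa, K = 1.794e-07.
Wear volume V = K·W·L/H = 1.794e-07 · 303.6 · 3.668e+04 / 1.859e+09 = 1.075e-09 m³.

value=1.075e-09 m^3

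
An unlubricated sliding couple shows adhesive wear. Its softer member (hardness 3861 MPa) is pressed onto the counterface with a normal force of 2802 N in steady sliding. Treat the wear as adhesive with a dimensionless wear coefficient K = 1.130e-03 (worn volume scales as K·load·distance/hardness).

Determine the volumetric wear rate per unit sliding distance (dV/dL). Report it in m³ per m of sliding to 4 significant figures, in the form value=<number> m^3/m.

Intermediate values appear rounded, and each operation maintains exact precision; a lone final rounding: four significant figures.
Convert: Hardness H = 3861 MPa = 3.861e+09 Pa.
Collected in SI base units: W = 2802 N, H = 3.861e+09 Pa, K = 1.130e-03.
Volumetric rate dV/dL = K·W/H (independent of L): 1.130e-03 · 2802 / 3.861e+09 = 8.201e-10 m³/m.

value=8.201e-10 m^3/m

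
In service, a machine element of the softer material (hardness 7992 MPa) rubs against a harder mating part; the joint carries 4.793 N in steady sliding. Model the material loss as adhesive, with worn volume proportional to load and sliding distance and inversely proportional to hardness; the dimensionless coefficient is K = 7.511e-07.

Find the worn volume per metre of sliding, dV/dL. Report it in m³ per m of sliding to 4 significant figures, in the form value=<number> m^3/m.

All working math runs at exact precision. Intermediate values appear rounded; a lone final rounding to four significant digits.
Hardness H = 7992 MPa = 7.992e+09 Pa.
In SI base units: W = 4.793 N, H = 7.992e+09 Pa, K = 7.511e-07.
Volumetric rate dV/dL = K·W/H, so: 7.511e-07 · 4.793 / 7.992e+09 = 4.505e-16 m³/m.

value=4.505e-16 m^3/m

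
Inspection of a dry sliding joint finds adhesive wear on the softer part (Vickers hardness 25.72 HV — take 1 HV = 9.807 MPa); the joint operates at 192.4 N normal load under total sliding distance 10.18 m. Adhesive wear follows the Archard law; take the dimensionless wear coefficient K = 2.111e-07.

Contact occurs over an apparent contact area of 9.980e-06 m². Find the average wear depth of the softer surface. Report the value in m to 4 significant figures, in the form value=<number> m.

value=1.642e-07 m

Every step carries full precision. The intermediates are displayed rounded. Rounded just once to four significant digits.
Hardness H = 25.72 HV × 9.807 MPa/HV = 252.2 MPa = 2.522e+08 Pa.
Restated in SI base units: W = 192.4 N, H = 2.522e+08 Pa, K = 2.111e-07.
The Archard volume V = K·W·L/H = 2.111e-07 · 192.4 · 10.18 / 2.522e+08 = 1.639e-12 m³.
Depth h = V/A = 1.639e-12 / 9.980e-06 = 1.642e-07 m.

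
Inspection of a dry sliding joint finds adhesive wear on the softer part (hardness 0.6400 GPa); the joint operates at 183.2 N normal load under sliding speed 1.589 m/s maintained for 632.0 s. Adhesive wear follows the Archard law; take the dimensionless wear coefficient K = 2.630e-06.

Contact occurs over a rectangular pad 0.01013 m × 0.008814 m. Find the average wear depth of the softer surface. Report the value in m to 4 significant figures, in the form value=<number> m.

The computation keeps exact precision, and intermediates appear rounded; a single final rounding: four significant figures.
Total distance L = v·t = 1.589 m/s × 632.0 s = 1004 m.
Hardness H = 0.6400 GPa = 6.400e+08 Pa.
Contact area A = 0.01013 m × 0.008814 m = 8.929e-05 m².
Expressed in SI base units: W = 183.2 N, H = 6.400e+08 Pa, K = 2.630e-06.
Archard relation: V = K·W·L/H = 2.630e-06 · 183.2 · 1004 / 6.400e+08 = 7.560e-10 m³.
Mean depth h = V/A = 7.560e-10 / 8.929e-05 = 8.468e-06 m.

value=8.468e-06 m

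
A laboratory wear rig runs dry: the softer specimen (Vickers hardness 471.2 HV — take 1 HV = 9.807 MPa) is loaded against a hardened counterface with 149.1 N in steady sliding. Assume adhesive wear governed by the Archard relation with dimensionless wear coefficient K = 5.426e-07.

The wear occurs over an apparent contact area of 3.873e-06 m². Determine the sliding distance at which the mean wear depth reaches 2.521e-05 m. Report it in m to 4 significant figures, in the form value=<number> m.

All working math maintains full precision; intermediate values appear rounded — rounded once at the end, at 4 significant digits.
Convert: Hardness H = 471.2 HV × 9.807 MPa/HV = 4621 MPa = 4.621e+09 Pa.
Restated in SI base units: W = 149.1 N, H = 4.621e+09 Pa, K = 5.426e-07.
At the depth limit, V_lim = h_lim·A = 2.521e-05 · 3.873e-06 = 9.764e-11 m³.
Thus life L = V_lim·H/(K·W) = 9.764e-11 · 4.621e+09 / (5.426e-07 · 149.1) = 5577 m.

value=5577 m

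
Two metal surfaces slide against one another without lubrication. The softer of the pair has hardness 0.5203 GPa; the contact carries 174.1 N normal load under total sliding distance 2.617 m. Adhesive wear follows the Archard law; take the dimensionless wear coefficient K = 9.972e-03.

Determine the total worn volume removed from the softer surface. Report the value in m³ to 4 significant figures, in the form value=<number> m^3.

value=8.732e-09 m^3

Intermediate values are shown rounded, and every step holds exact precision; rounded just once: 4 significant digits.
Hardness H = 0.5203 GPa = 5.203e+08 Pa.
As SI base values: W = 174.1 N, H = 5.203e+08 Pa, K = 9.972e-03.
Worn volume V = K·W·L/H = 9.972e-03 · 174.1 · 2.617 / 5.203e+08 = 8.732e-09 m³.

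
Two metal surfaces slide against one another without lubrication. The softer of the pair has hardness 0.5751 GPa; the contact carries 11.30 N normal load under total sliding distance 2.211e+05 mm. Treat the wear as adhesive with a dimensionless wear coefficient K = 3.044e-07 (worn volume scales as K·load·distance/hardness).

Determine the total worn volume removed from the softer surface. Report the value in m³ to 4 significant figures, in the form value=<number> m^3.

value=1.322e-12 m^3

Printed values are rounded; the algebra carries full precision — a single final rounding: four significant figures.
The distance L = 2.211e+05 mm = 221.1 m.
Hardness H = 0.5751 GPa = 5.751e+08 Pa.
Working in SI base units: W = 11.30 N, H = 5.751e+08 Pa, K = 3.044e-07.
Apply Archard: V = K·W·L/H = 3.044e-07 · 11.30 · 221.1 / 5.751e+08 = 1.322e-12 m³.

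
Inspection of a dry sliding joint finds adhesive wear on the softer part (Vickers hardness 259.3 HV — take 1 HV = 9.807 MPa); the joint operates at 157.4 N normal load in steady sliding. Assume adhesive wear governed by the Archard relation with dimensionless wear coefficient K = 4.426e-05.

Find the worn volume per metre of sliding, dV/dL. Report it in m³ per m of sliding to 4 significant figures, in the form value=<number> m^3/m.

value=2.740e-12 m^3/m

Displayed values are rounded, and each operation maintains exact precision. Rounded once at the end to 4 significant figures.
Convert: Hardness H = 259.3 HV × 9.807 MPa/HV = 2543 MPa = 2.543e+09 Pa.
Restated in SI base units: W = 157.4 N, H = 2.543e+09 Pa, K = 4.426e-05.
Sliding wear rate dV/dL = K·W/H: 4.426e-05 · 157.4 / 2.543e+09 = 2.740e-12 m³/m.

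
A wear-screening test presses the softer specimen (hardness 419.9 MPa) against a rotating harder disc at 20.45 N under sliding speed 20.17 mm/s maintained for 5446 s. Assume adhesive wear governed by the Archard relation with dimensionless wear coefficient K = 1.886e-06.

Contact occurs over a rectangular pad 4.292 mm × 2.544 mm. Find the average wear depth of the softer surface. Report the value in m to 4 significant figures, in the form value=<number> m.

value=9.241e-07 m

The intermediates are shown rounded, and all working math carries full float precision, and a lone final rounding: 4 significant digits.
Convert: Sliding speed v = 20.17 mm/s = 0.02017 m/s. Total distance L = v·t = 0.02017 m/s × 5446 s = 109.8 m.
Convert: Hardness H = 419.9 MPa = 4.199e+08 Pa.
Convert: Pad sides 4.292 mm × 2.544 mm = 0.004292 m × 0.002544 m. Contact area A = 0.004292 m × 0.002544 m = 1.092e-05 m².
Working in SI base units: W = 20.45 N, H = 4.199e+08 Pa, K = 1.886e-06.
Archard volume V = K·W·L/H = 1.886e-06 · 20.45 · 109.8 / 4.199e+08 = 1.009e-11 m³.
Average depth h = V/A = 1.009e-11 / 1.092e-05 = 9.241e-07 m.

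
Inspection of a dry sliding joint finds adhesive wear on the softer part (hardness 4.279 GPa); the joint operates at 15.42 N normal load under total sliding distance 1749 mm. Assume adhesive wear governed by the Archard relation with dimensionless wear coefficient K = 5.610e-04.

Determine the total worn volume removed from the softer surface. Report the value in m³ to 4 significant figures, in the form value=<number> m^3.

Intermediate values are printed rounded, and all working math keeps exact precision, and a lone final rounding: 4 significant digits.
Convert: Distance L = 1749 mm = 1.749 m.
Convert: Hardness H = 4.279 GPa = 4.279e+09 Pa.
Restated in SI base units: W = 15.42 N, H = 4.279e+09 Pa, K = 5.610e-04.
Volume removed: V = K·W·L/H = 5.610e-04 · 15.42 · 1.749 / 4.279e+09 = 3.536e-12 m³.

value=3.536e-12 m^3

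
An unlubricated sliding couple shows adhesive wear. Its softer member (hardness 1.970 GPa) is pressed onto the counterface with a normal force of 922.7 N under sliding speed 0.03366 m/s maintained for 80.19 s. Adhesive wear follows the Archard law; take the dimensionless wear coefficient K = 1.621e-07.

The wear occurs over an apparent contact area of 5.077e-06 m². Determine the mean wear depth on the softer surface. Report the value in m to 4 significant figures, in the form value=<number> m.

Intermediates are displayed rounded, and each operation maintains exact precision. Rounded just once: four significant figures.
Distance L = v·t = 0.03366 m/s × 80.19 s = 2.699 m.
Hardness H = 1.970 GPa = 1.970e+09 Pa.
Restated in SI base units: W = 922.7 N, H = 1.970e+09 Pa, K = 1.621e-07.
Wear volume V = K·W·L/H = 1.621e-07 · 922.7 · 2.699 / 1.970e+09 = 2.049e-13 m³.
Depth of wear h = V/A = 2.049e-13 / 5.077e-06 = 4.036e-08 m.

value=4.036e-08 m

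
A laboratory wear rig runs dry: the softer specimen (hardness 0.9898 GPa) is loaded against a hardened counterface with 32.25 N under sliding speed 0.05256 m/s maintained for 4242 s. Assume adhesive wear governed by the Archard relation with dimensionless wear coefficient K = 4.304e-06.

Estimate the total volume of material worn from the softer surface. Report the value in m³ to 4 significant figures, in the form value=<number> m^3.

value=3.127e-11 m^3

All arithmetic carries exact precision, and the intermediates are printed rounded, and one final rounding: 4 significant figures.
Convert: Distance L = v·t = 0.05256 m/s × 4242 s = 223.0 m.
Convert: Hardness H = 0.9898 GPa = 9.898e+08 Pa.
SI base units throughout: W = 32.25 N, H = 9.898e+08 Pa, K = 4.304e-06.
The Archard volume V = K·W·L/H = 4.304e-06 · 32.25 · 223.0 / 9.898e+08 = 3.127e-11 m³.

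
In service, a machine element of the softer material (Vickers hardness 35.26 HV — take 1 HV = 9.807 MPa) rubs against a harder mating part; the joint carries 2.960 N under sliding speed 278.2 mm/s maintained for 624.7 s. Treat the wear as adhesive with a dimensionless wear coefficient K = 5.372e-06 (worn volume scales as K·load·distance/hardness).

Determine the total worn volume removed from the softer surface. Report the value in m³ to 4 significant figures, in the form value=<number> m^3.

value=7.992e-12 m^3

The algebra maintains full float precision; shown intermediates are rounded — a single final rounding: four significant digits.
Sliding speed v = 278.2 mm/s = 0.2782 m/s. Total distance L = v·t = 0.2782 m/s × 624.7 s = 173.8 m.
Hardness H = 35.26 HV × 9.807 MPa/HV = 345.8 MPa = 3.458e+08 Pa.
Restated in SI base units: W = 2.960 N, H = 3.458e+08 Pa, K = 5.372e-06.
Volume removed: V = K·W·L/H = 5.372e-06 · 2.960 · 173.8 / 3.458e+08 = 7.992e-12 m³.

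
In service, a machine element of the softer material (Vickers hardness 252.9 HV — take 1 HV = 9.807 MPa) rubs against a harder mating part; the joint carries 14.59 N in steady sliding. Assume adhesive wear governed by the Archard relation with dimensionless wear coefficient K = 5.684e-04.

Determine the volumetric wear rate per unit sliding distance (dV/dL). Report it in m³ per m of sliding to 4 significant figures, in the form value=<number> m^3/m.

value=3.344e-12 m^3/m

The intermediates are printed rounded — the algebra runs at exact precision; one final rounding, at four significant figures.
Convert: Hardness H = 252.9 HV × 9.807 MPa/HV = 2480 MPa = 2.480e+09 Pa.
Restated in SI base units: W = 14.59 N, H = 2.480e+09 Pa, K = 5.684e-04.
Volumetric rate dV/dL = K·W/H — distance-free: 5.684e-04 · 14.59 / 2.480e+09 = 3.344e-12 m³/m.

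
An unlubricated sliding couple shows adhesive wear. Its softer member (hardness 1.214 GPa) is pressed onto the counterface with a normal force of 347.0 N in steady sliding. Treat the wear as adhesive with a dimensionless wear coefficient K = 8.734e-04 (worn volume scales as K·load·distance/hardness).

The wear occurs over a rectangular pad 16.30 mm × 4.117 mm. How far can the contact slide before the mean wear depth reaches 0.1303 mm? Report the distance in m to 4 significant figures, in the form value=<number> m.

Shown intermediates are rounded — the algebra holds full precision — a lone final rounding, at four significant digits.
Convert: Hardness H = 1.214 GPa = 1.214e+09 Pa.
Convert: Pad sides 16.30 mm × 4.117 mm = 0.01630 m × 0.004117 m. Contact area A = 0.01630 m × 0.004117 m = 6.711e-05 m².
Convert: Depth limit h_lim = 0.1303 mm = 1.303e-04 m.
In SI base units: W = 347.0 N, H = 1.214e+09 Pa, K = 8.734e-04.
At the depth limit, V_lim = h_lim·A = 1.303e-04 · 6.711e-05 = 8.744e-09 m³.
Life L = V_lim·H/(K·W) = 8.744e-09 · 1.214e+09 / (8.734e-04 · 347.0) = 35.03 m.

value=35.03 m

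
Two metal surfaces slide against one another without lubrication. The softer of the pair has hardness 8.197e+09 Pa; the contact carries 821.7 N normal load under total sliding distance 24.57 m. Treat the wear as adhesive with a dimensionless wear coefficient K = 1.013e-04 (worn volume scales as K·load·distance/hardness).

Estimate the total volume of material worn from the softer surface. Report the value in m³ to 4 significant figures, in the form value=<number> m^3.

value=2.495e-10 m^3

Intermediate values are displayed rounded. The algebra carries exact precision. Rounded just once, at four significant digits.
Working in SI base units: W = 821.7 N, H = 8.197e+09 Pa, K = 1.013e-04.
Archard volume V = K·W·L/H = 1.013e-04 · 821.7 · 24.57 / 8.197e+09 = 2.495e-10 m³.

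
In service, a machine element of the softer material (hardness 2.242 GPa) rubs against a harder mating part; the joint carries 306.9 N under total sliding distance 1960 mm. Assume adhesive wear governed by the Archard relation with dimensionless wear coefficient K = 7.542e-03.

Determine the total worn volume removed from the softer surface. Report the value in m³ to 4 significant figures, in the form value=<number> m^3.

All working math keeps exact precision — the intermediates are displayed rounded — a single final rounding: four significant digits.
Convert: Sliding distance L = 1960 mm = 1.960 m.
Convert: Hardness H = 2.242 GPa = 2.242e+09 Pa.
Working in SI base units: W = 306.9 N, H = 2.242e+09 Pa, K = 7.542e-03.
Archard relation: V = K·W·L/H = 7.542e-03 · 306.9 · 1.960 / 2.242e+09 = 2.024e-09 m³.

value=2.024e-09 m^3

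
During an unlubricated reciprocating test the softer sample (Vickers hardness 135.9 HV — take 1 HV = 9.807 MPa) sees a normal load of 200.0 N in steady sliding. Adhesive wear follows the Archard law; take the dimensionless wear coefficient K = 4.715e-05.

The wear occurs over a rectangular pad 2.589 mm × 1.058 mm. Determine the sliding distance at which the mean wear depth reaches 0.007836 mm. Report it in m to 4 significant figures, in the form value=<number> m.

value=3.034 m

Quoted intermediates are rounded, and all arithmetic keeps full precision, and rounded once at the end: 4 significant figures.
Convert: Hardness H = 135.9 HV × 9.807 MPa/HV = 1333 MPa = 1.333e+09 Pa.
Convert: Pad sides 2.589 mm × 1.058 mm = 0.002589 m × 0.001058 m. Contact area A = 0.002589 m × 0.001058 m = 2.739e-06 m².
Convert: Depth limit h_lim = 0.007836 mm = 7.836e-06 m.
In SI base units, W = 200.0 N, H = 1.333e+09 Pa, K = 4.715e-05.
Volume at the limit: V_lim = h_lim·A = 7.836e-06 · 2.739e-06 = 2.146e-11 m³.
So the life L = V_lim·H/(K·W) = 2.146e-11 · 1.333e+09 / (4.715e-05 · 200.0) = 3.034 m.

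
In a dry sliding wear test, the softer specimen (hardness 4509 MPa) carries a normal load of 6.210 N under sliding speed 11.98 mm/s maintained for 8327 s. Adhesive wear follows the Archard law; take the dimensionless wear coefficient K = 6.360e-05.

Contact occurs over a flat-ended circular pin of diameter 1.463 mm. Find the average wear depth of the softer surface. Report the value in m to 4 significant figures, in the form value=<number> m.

Intermediates appear rounded — each operation keeps full float precision, and a single final rounding: 4 significant digits.
Sliding speed v = 11.98 mm/s = 0.01198 m/s. Total distance L = v·t = 0.01198 m/s × 8327 s = 99.76 m.
Hardness H = 4509 MPa = 4.509e+09 Pa.
Pin diameter d = 1.463 mm = 0.001463 m. Contact area A = π·d²/4 = π·(0.001463 m)²/4 = 1.681e-06 m².
Restated in SI base units: W = 6.210 N, H = 4.509e+09 Pa, K = 6.360e-05.
Wear volume V = K·W·L/H = 6.360e-05 · 6.210 · 99.76 / 4.509e+09 = 8.738e-12 m³.
Depth of wear h = V/A = 8.738e-12 / 1.681e-06 = 5.198e-06 m.

value=5.198e-06 m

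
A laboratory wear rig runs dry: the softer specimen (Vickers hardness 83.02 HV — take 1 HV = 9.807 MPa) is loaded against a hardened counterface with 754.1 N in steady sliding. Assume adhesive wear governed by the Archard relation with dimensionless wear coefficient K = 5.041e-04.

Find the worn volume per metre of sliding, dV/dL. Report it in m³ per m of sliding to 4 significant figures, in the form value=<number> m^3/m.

value=4.669e-10 m^3/m

The algebra runs at full float precision — intermediate values appear rounded; a single final rounding: 4 significant figures.
Convert: Hardness H = 83.02 HV × 9.807 MPa/HV = 814.2 MPa = 8.142e+08 Pa.
Restated in SI base units: W = 754.1 N, H = 8.142e+08 Pa, K = 5.041e-04.
The wear rate dV/dL = K·W/H (independent of L): 5.041e-04 · 754.1 / 8.142e+08 = 4.669e-10 m³/m.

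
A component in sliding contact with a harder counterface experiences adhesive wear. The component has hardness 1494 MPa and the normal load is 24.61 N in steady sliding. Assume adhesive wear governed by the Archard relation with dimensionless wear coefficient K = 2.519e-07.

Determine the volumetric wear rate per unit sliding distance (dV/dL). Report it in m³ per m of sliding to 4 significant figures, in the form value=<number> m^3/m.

The intermediates appear rounded — the computation carries full precision. Rounded just once, at 4 significant figures.
Hardness H = 1494 MPa = 1.494e+09 Pa.
In SI base units, W = 24.61 N, H = 1.494e+09 Pa, K = 2.519e-07.
The wear rate dV/dL = K·W/H (no L dependence): 2.519e-07 · 24.61 / 1.494e+09 = 4.149e-15 m³/m.

value=4.149e-15 m^3/m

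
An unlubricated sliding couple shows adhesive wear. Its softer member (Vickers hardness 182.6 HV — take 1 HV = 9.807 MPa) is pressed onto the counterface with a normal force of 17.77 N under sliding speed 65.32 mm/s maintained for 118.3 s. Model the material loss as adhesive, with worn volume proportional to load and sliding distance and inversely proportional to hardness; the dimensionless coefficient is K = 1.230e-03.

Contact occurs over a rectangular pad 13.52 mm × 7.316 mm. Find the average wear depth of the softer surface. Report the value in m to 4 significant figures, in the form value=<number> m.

value=9.535e-07 m

Intermediate values are displayed rounded, and every step runs at full precision — one final rounding: four significant figures.
Convert: Sliding speed v = 65.32 mm/s = 0.06532 m/s. Total distance L = v·t = 0.06532 m/s × 118.3 s = 7.727 m.
Convert: Hardness H = 182.6 HV × 9.807 MPa/HV = 1791 MPa = 1.791e+09 Pa.
Convert: Pad sides 13.52 mm × 7.316 mm = 0.01352 m × 0.007316 m. Contact area A = 0.01352 m × 0.007316 m = 9.891e-05 m².
Expressed in SI base units: W = 17.77 N, H = 1.791e+09 Pa, K = 1.230e-03.
Archard relation: V = K·W·L/H = 1.230e-03 · 17.77 · 7.727 / 1.791e+09 = 9.432e-11 m³.
Mean depth h = V/A = 9.432e-11 / 9.891e-05 = 9.535e-07 m.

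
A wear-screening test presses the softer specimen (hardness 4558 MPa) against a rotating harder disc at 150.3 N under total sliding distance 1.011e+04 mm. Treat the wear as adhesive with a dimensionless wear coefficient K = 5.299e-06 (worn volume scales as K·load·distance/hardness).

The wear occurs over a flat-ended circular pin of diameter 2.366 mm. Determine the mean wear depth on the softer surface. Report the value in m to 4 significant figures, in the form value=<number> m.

Intermediate values appear rounded. All arithmetic holds full precision — one last rounding, at four significant digits.
Convert: Total distance L = 1.011e+04 mm = 10.11 m.
Convert: Hardness H = 4558 MPa = 4.558e+09 Pa.
Convert: Pin diameter d = 2.366 mm = 0.002366 m. Contact area A = π·d²/4 = π·(0.002366 m)²/4 = 4.397e-06 m².
Working in SI base units: W = 150.3 N, H = 4.558e+09 Pa, K = 5.299e-06.
Wear volume V = K·W·L/H = 5.299e-06 · 150.3 · 10.11 / 4.558e+09 = 1.767e-12 m³.
Mean wear depth h = V/A = 1.767e-12 / 4.397e-06 = 4.018e-07 m.

value=4.018e-07 m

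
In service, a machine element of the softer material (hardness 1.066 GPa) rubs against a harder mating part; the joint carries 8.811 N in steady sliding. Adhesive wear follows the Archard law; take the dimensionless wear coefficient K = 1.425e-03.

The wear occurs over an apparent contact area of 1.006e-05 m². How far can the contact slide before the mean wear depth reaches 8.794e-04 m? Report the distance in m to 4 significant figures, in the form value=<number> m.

value=751.1 m

Displayed values are rounded. All arithmetic keeps full precision, and one last rounding to 4 significant digits.
Hardness H = 1.066 GPa = 1.066e+09 Pa.
As SI base values: W = 8.811 N, H = 1.066e+09 Pa, K = 1.425e-03.
Allowed volume V_lim = h_lim·A = 8.794e-04 · 1.006e-05 = 8.847e-09 m³.
Thus life L = V_lim·H/(K·W) = 8.847e-09 · 1.066e+09 / (1.425e-03 · 8.811) = 751.1 m.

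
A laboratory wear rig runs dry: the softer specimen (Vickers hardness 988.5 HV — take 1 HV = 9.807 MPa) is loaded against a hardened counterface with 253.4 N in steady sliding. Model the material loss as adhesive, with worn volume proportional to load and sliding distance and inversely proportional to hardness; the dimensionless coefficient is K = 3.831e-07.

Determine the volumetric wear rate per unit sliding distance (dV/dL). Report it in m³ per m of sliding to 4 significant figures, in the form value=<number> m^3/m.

value=1.001e-14 m^3/m

The intermediates are shown rounded. The algebra holds exact precision; a single final rounding: four significant figures.
Hardness H = 988.5 HV × 9.807 MPa/HV = 9694 MPa = 9.694e+09 Pa.
Restated in SI base units: W = 253.4 N, H = 9.694e+09 Pa, K = 3.831e-07.
The wear rate dV/dL = K·W/H: 3.831e-07 · 253.4 / 9.694e+09 = 1.001e-14 m³/m.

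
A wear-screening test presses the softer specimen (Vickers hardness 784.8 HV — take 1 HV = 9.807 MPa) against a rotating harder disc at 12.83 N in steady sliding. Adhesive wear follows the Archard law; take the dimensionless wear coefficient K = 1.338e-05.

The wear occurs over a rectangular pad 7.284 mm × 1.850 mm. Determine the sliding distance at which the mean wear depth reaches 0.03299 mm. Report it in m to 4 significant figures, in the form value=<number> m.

value=1.993e+04 m

All working math keeps full precision. The intermediates are shown rounded. Rounded once at the end, at four significant figures.
Convert: Hardness H = 784.8 HV × 9.807 MPa/HV = 7697 MPa = 7.697e+09 Pa.
Convert: Pad sides 7.284 mm × 1.850 mm = 0.007284 m × 0.001850 m. Contact area A = 0.007284 m × 0.001850 m = 1.348e-05 m².
Convert: Depth limit h_lim = 0.03299 mm = 3.299e-05 m.
Restated in SI base units: W = 12.83 N, H = 7.697e+09 Pa, K = 1.338e-05.
Permissible volume V_lim = h_lim·A = 3.299e-05 · 1.348e-05 = 4.446e-10 m³.
So the life L = V_lim·H/(K·W) = 4.446e-10 · 7.697e+09 / (1.338e-05 · 12.83) = 1.993e+04 m.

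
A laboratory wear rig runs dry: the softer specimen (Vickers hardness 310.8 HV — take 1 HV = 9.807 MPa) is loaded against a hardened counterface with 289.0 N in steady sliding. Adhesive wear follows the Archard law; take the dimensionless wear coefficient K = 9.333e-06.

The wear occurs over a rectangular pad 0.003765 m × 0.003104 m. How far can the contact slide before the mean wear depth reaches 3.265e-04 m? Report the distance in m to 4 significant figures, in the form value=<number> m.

Every step maintains full precision; the intermediates are displayed rounded — a lone final rounding to 4 significant digits.
Convert: Hardness H = 310.8 HV × 9.807 MPa/HV = 3048 MPa = 3.048e+09 Pa.
Convert: Contact area A = 0.003765 m × 0.003104 m = 1.169e-05 m².
Restated in SI base units: W = 289.0 N, H = 3.048e+09 Pa, K = 9.333e-06.
Volume at the limit: V_lim = h_lim·A = 3.265e-04 · 1.169e-05 = 3.816e-09 m³.
Inverting, life L = V_lim·H/(K·W) = 3.816e-09 · 3.048e+09 / (9.333e-06 · 289.0) = 4312 m.

value=4312 m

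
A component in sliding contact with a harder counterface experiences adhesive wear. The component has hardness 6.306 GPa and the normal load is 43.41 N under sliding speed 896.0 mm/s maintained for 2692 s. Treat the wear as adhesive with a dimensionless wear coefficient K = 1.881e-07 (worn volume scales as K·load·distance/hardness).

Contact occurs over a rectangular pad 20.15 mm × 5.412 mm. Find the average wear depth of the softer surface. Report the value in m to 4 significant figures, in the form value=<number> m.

value=2.864e-08 m

Each operation runs at full precision — the intermediates are displayed rounded, and rounded once at the end: four significant digits.
Sliding speed v = 896.0 mm/s = 0.8960 m/s. Distance covered L = v·t = 0.8960 m/s × 2692 s = 2412 m.
Hardness H = 6.306 GPa = 6.306e+09 Pa.
Pad sides 20.15 mm × 5.412 mm = 0.02015 m × 0.005412 m. Contact area A = 0.02015 m × 0.005412 m = 1.091e-04 m².
Restated in SI base units: W = 43.41 N, H = 6.306e+09 Pa, K = 1.881e-07.
Worn volume V = K·W·L/H = 1.881e-07 · 43.41 · 2412 / 6.306e+09 = 3.123e-12 m³.
Mean wear depth h = V/A = 3.123e-12 / 1.091e-04 = 2.864e-08 m.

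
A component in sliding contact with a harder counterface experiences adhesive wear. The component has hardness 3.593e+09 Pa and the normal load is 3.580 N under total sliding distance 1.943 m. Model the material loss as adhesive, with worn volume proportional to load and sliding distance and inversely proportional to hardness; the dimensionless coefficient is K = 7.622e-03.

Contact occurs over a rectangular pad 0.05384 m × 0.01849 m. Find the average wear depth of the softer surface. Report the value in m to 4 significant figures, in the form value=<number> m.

All working math holds exact precision; intermediates appear rounded; rounded just once: four significant figures.
Contact area A = 0.05384 m × 0.01849 m = 9.955e-04 m².
As SI base values: W = 3.580 N, H = 3.593e+09 Pa, K = 7.622e-03.
Archard volume V = K·W·L/H = 7.622e-03 · 3.580 · 1.943 / 3.593e+09 = 1.476e-11 m³.
Depth h = V/A = 1.476e-11 / 9.955e-04 = 1.482e-08 m.

value=1.482e-08 m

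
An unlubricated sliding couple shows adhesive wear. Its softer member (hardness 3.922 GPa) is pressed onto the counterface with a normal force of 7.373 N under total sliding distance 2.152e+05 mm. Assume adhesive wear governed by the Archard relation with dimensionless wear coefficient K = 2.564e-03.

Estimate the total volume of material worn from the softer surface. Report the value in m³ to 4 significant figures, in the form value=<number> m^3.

Each operation runs at exact precision, and intermediates are shown rounded. Rounded just once to 4 significant digits.
Convert: Path length L = 2.152e+05 mm = 215.2 m.
Convert: Hardness H = 3.922 GPa = 3.922e+09 Pa.
As SI base values: W = 7.373 N, H = 3.922e+09 Pa, K = 2.564e-03.
The Archard volume V = K·W·L/H = 2.564e-03 · 7.373 · 215.2 / 3.922e+09 = 1.037e-09 m³.

value=1.037e-09 m^3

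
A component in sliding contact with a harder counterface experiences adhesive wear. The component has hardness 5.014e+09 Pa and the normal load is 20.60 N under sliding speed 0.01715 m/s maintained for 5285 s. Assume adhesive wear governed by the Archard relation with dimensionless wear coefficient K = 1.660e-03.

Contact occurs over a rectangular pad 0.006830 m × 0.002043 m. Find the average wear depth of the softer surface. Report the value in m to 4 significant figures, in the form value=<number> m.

value=4.430e-05 m

The computation carries exact precision; shown intermediates are rounded; one final rounding to four significant digits.
Convert: Sliding distance L = v·t = 0.01715 m/s × 5285 s = 90.64 m.
Convert: Contact area A = 0.006830 m × 0.002043 m = 1.395e-05 m².
Restated in SI base units: W = 20.60 N, H = 5.014e+09 Pa, K = 1.660e-03.
Volume removed: V = K·W·L/H = 1.660e-03 · 20.60 · 90.64 / 5.014e+09 = 6.182e-10 m³.
Mean wear depth h = V/A = 6.182e-10 / 1.395e-05 = 4.430e-05 m.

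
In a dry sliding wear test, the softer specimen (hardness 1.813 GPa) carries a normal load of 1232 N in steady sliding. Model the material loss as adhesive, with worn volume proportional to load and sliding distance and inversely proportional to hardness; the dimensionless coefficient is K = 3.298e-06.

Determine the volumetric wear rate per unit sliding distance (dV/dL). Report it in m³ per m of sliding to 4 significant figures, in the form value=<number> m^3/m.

Intermediate values are printed rounded, and the computation maintains full float precision — rounded just once: four significant figures.
Convert: Hardness H = 1.813 GPa = 1.813e+09 Pa.
In SI base units: W = 1232 N, H = 1.813e+09 Pa, K = 3.298e-06.
Wear rate dV/dL = K·W/H (independent of L): 3.298e-06 · 1232 / 1.813e+09 = 2.241e-12 m³/m.

value=2.241e-12 m^3/m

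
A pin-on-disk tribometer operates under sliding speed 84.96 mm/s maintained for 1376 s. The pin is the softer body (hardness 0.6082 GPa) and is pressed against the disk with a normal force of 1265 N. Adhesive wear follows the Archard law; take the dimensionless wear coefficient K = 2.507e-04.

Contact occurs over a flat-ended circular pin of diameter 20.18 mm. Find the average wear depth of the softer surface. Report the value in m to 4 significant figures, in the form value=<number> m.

value=1.906e-04 m

The intermediates are printed rounded; the computation maintains full precision; one last rounding, at 4 significant figures.
Sliding speed v = 84.96 mm/s = 0.08496 m/s. Path length L = v·t = 0.08496 m/s × 1376 s = 116.9 m.
Hardness H = 0.6082 GPa = 6.082e+08 Pa.
Pin diameter d = 20.18 mm = 0.02018 m. Contact area A = π·d²/4 = π·(0.02018 m)²/4 = 3.198e-04 m².
SI base units throughout: W = 1265 N, H = 6.082e+08 Pa, K = 2.507e-04.
Apply Archard: V = K·W·L/H = 2.507e-04 · 1265 · 116.9 / 6.082e+08 = 6.096e-08 m³.
Wear depth h = V/A = 6.096e-08 / 3.198e-04 = 1.906e-04 m.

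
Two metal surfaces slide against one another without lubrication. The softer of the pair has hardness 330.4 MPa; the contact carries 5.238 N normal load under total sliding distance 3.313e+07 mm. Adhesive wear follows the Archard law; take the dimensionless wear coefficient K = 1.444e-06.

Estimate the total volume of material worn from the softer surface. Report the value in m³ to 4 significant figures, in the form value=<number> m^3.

The intermediates are shown rounded — each operation maintains exact precision — one final rounding, at 4 significant digits.
Path length L = 3.313e+07 mm = 3.313e+04 m.
Hardness H = 330.4 MPa = 3.304e+08 Pa.
In SI base units, W = 5.238 N, H = 3.304e+08 Pa, K = 1.444e-06.
The Archard volume V = K·W·L/H = 1.444e-06 · 5.238 · 3.313e+04 / 3.304e+08 = 7.584e-10 m³.

value=7.584e-10 m^3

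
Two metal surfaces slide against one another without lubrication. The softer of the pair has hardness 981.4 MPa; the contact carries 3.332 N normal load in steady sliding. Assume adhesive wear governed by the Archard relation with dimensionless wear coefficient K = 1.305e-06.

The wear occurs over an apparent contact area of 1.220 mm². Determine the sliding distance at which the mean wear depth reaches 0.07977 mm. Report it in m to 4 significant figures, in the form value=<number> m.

value=2.196e+04 m

The computation carries full precision; intermediate values appear rounded; a single final rounding, at four significant figures.
Hardness H = 981.4 MPa = 9.814e+08 Pa.
Contact area A = 1.220 mm² = 1.220e-06 m².
Depth limit h_lim = 0.07977 mm = 7.977e-05 m.
SI base units throughout: W = 3.332 N, H = 9.814e+08 Pa, K = 1.305e-06.
Allowed volume V_lim = h_lim·A = 7.977e-05 · 1.220e-06 = 9.732e-11 m³.
So the life L = V_lim·H/(K·W) = 9.732e-11 · 9.814e+08 / (1.305e-06 · 3.332) = 2.196e+04 m.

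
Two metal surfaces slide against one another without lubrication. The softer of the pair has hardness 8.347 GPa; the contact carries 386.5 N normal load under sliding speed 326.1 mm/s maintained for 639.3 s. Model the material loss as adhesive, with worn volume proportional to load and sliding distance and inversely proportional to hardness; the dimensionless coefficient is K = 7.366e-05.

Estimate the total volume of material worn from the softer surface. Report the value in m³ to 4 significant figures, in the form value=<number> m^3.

value=7.111e-10 m^3

The intermediates are shown rounded, and each operation holds full precision, and a single final rounding to 4 significant digits.
Convert: Sliding speed v = 326.1 mm/s = 0.3261 m/s. Sliding distance L = v·t = 0.3261 m/s × 639.3 s = 208.5 m.
Convert: Hardness H = 8.347 GPa = 8.347e+09 Pa.
Working in SI base units: W = 386.5 N, H = 8.347e+09 Pa, K = 7.366e-05.
The Archard volume V = K·W·L/H = 7.366e-05 · 386.5 · 208.5 / 8.347e+09 = 7.111e-10 m³.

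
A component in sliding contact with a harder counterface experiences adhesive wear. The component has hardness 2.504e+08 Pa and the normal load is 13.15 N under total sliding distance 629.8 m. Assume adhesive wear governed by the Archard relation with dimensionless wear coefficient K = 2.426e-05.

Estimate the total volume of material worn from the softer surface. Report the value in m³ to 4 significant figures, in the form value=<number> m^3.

Each operation runs at exact precision — quoted intermediates are rounded, and a single final rounding to four significant figures.
Restated in SI base units: W = 13.15 N, H = 2.504e+08 Pa, K = 2.426e-05.
The Archard volume V = K·W·L/H = 2.426e-05 · 13.15 · 629.8 / 2.504e+08 = 8.024e-10 m³.

value=8.024e-10 m^3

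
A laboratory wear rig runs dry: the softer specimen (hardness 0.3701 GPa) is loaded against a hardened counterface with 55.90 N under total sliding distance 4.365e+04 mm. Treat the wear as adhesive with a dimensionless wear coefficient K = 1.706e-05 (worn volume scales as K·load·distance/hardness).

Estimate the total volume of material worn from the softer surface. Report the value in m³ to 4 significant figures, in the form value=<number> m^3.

The algebra keeps exact precision. Intermediates are shown rounded — rounded once at the end to 4 significant digits.
Convert: Distance covered L = 4.365e+04 mm = 43.65 m.
Convert: Hardness H = 0.3701 GPa = 3.701e+08 Pa.
As SI base values: W = 55.90 N, H = 3.701e+08 Pa, K = 1.706e-05.
Archard volume V = K·W·L/H = 1.706e-05 · 55.90 · 43.65 / 3.701e+08 = 1.125e-10 m³.

value=1.125e-10 m^3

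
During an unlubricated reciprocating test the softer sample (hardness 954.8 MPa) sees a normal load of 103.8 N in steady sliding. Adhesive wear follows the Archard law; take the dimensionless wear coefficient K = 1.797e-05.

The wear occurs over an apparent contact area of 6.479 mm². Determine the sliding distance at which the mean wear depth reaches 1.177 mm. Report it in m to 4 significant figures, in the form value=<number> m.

The algebra maintains full float precision — displayed values are rounded. Rounded once at the end to four significant digits.
Convert: Hardness H = 954.8 MPa = 9.548e+08 Pa.
Convert: Contact area A = 6.479 mm² = 6.479e-06 m².
Convert: Depth limit h_lim = 1.177 mm = 0.001177 m.
In SI base units, W = 103.8 N, H = 9.548e+08 Pa, K = 1.797e-05.
Permissible volume V_lim = h_lim·A = 0.001177 · 6.479e-06 = 7.626e-09 m³.
Sliding life L = V_lim·H/(K·W) = 7.626e-09 · 9.548e+08 / (1.797e-05 · 103.8) = 3903 m.

value=3903 m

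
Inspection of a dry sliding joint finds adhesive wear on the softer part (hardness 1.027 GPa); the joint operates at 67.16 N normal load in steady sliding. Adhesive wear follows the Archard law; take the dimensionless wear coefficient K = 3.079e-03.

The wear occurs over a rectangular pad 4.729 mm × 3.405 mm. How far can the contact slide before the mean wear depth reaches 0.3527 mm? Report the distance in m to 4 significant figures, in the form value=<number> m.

Each operation keeps full precision — intermediates are shown rounded — rounded once at the end, at four significant digits.
Hardness H = 1.027 GPa = 1.027e+09 Pa.
Pad sides 4.729 mm × 3.405 mm = 0.004729 m × 0.003405 m. Contact area A = 0.004729 m × 0.003405 m = 1.610e-05 m².
Depth limit h_lim = 0.3527 mm = 3.527e-04 m.
Restated in SI base units: W = 67.16 N, H = 1.027e+09 Pa, K = 3.079e-03.
Wearable volume V_lim = h_lim·A = 3.527e-04 · 1.610e-05 = 5.679e-09 m³.
So the life L = V_lim·H/(K·W) = 5.679e-09 · 1.027e+09 / (3.079e-03 · 67.16) = 28.21 m.

value=28.21 m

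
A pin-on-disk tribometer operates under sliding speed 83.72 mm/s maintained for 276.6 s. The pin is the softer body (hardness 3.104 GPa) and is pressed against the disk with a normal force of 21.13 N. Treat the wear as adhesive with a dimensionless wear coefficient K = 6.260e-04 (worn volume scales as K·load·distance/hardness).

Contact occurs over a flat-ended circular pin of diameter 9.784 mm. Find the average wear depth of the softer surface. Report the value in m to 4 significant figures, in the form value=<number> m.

value=1.313e-06 m

Intermediates are printed rounded, and all arithmetic keeps full precision — rounded just once to four significant figures.
Convert: Sliding speed v = 83.72 mm/s = 0.08372 m/s. Distance L = v·t = 0.08372 m/s × 276.6 s = 23.16 m.
Convert: Hardness H = 3.104 GPa = 3.104e+09 Pa.
Convert: Pin diameter d = 9.784 mm = 0.009784 m. Contact area A = π·d²/4 = π·(0.009784 m)²/4 = 7.518e-05 m².
As SI base values: W = 21.13 N, H = 3.104e+09 Pa, K = 6.260e-04.
Worn volume V = K·W·L/H = 6.260e-04 · 21.13 · 23.16 / 3.104e+09 = 9.868e-11 m³.
Average depth h = V/A = 9.868e-11 / 7.518e-05 = 1.313e-06 m.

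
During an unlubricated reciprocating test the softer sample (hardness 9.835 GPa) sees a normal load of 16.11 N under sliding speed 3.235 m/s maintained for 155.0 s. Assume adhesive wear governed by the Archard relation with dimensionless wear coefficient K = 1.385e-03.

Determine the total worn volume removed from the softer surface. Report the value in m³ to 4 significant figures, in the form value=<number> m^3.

All arithmetic holds full precision, and quoted intermediates are rounded. Rounded just once, at four significant digits.
Sliding distance L = v·t = 3.235 m/s × 155.0 s = 501.4 m.
Hardness H = 9.835 GPa = 9.835e+09 Pa.
Expressed in SI base units: W = 16.11 N, H = 9.835e+09 Pa, K = 1.385e-03.
Apply Archard: V = K·W·L/H = 1.385e-03 · 16.11 · 501.4 / 9.835e+09 = 1.138e-09 m³.

value=1.138e-09 m^3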